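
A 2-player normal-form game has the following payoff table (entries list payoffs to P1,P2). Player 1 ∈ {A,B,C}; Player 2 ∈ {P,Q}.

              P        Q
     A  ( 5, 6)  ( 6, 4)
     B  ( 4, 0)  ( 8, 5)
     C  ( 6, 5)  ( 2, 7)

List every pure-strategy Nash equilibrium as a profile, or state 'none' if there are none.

(A,P): not NE [P1→C gives 6>5]
(A,Q): not NE [P1→B gives 8>6; P2→P gives 6>4]
(B,P): not NE [P1→C gives 6>4; P2→Q gives 5>0]
(B,Q): NE
(C,P): not NE [P2→Q gives 7>5]
(C,Q): not NE [P1→B gives 8>2]

PSNE = {(B,Q)}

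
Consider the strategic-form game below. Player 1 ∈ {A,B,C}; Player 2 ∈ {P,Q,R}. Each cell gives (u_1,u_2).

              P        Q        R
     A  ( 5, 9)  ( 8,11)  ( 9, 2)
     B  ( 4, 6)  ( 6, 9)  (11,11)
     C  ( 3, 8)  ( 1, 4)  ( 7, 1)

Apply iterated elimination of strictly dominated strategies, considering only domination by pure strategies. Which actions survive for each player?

P1 drop C (A beats it: P:5>3 Q:8>1 R:9>7)
P2 drop P (Q beats it: A:11>9 B:9>6)
P1→{A,B} P2→{Q,R}

Survivors P1:{A,B} P2:{Q,R}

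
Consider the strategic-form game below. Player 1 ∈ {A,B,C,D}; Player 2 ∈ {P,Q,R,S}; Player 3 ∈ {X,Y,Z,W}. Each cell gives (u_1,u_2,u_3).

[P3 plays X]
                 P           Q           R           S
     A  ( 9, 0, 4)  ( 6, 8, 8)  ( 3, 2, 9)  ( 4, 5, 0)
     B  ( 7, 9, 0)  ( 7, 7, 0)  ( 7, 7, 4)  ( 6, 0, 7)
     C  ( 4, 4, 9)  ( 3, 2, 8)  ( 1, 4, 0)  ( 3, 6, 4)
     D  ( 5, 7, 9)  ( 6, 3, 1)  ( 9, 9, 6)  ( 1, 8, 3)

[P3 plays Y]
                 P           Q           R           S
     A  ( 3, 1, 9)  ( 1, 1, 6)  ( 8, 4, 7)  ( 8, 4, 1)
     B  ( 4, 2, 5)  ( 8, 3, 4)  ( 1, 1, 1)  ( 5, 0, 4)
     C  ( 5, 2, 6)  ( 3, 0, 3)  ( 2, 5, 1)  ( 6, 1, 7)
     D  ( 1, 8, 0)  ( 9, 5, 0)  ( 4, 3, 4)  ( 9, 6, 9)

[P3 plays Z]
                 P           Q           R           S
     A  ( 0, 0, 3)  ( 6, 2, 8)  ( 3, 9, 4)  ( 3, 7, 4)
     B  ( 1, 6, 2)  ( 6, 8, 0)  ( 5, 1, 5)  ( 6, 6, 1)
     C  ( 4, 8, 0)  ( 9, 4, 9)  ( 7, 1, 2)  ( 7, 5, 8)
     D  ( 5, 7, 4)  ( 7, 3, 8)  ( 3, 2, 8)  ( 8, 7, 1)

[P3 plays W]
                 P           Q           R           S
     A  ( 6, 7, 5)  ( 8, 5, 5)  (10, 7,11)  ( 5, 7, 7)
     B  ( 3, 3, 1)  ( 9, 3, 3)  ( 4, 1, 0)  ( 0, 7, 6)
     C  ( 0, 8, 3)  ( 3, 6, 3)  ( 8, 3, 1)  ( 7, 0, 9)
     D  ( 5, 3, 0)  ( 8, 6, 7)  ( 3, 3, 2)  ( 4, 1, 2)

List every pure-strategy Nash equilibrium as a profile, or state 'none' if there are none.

(A,P,X): not NE [P2→Q gives 8>0; P3→Y gives 9>4]
(A,P,Y): not NE [P1→C gives 5>3; P2→S gives 4>1]
(A,P,Z): not NE [P1→D gives 5>0; P2→R gives 9>0; P3→Y gives 9>3]
(A,P,W): not NE [P3→Y gives 9>5]
(A,Q,X): not NE [P1→B gives 7>6]
(A,Q,Y): not NE [P1→D gives 9>1; P2→S gives 4>1; P3→Z gives 8>6]
(A,Q,Z): not NE [P1→C gives 9>6; P2→R gives 9>2]
(A,Q,W): not NE [P1→B gives 9>8; P2→S gives 7>5; P3→Z gives 8>5]
(A,R,X): not NE [P1→D gives 9>3; P2→Q gives 8>2; P3→W gives 11>9]
(A,R,Y): not NE [P3→W gives 11>7]
(A,R,Z): not NE [P1→C gives 7>3; P3→W gives 11>4]
(A,R,W): NE
(A,S,X): not NE [P1→B gives 6>4; P2→Q gives 8>5; P3→W gives 7>0]
(A,S,Y): not NE [P1→D gives 9>8; P3→W gives 7>1]
(A,S,Z): not NE [P1→D gives 8>3; P2→R gives 9>7; P3→W gives 7>4]
(A,S,W): not NE [P1→C gives 7>5]
(B,P,X): not NE [P1→A gives 9>7; P3→Y gives 5>0]
(B,P,Y): not NE [P1→C gives 5>4; P2→Q gives 3>2]
(B,P,Z): not NE [P1→D gives 5>1; P2→Q gives 8>6; P3→Y gives 5>2]
(B,P,W): not NE [P1→A gives 6>3; P2→S gives 7>3; P3→Y gives 5>1]
(B,Q,X): not NE [P2→P gives 9>7; P3→Y gives 4>0]
(B,Q,Y): not NE [P1→D gives 9>8]
(B,Q,Z): not NE [P1→C gives 9>6; P3→Y gives 4>0]
(B,Q,W): not NE [P2→S gives 7>3; P3→Y gives 4>3]
(B,R,X): not NE [P1→D gives 9>7; P2→P gives 9>7; P3→Z gives 5>4]
(B,R,Y): not NE [P1→A gives 8>1; P2→Q gives 3>1; P3→Z gives 5>1]
(B,R,Z): not NE [P1→C gives 7>5; P2→Q gives 8>1]
(B,R,W): not NE [P1→A gives 10>4; P2→S gives 7>1; P3→Z gives 5>0]
(B,S,X): not NE [P2→P gives 9>0]
(B,S,Y): not NE [P1→D gives 9>5; P2→Q gives 3>0; P3→X gives 7>4]
(B,S,Z): not NE [P1→D gives 8>6; P2→Q gives 8>6; P3→X gives 7>1]
(B,S,W): not NE [P1→C gives 7>0; P3→X gives 7>6]
(C,P,X): not NE [P1→A gives 9>4; P2→S gives 6>4]
(C,P,Y): not NE [P2→R gives 5>2; P3→X gives 9>6]
(C,P,Z): not NE [P1→D gives 5>4; P3→X gives 9>0]
(C,P,W): not NE [P1→A gives 6>0; P3→X gives 9>3]
(C,Q,X): not NE [P1→B gives 7>3; P2→S gives 6>2; P3→Z gives 9>8]
(C,Q,Y): not NE [P1→D gives 9>3; P2→R gives 5>0; P3→Z gives 9>3]
(C,Q,Z): not NE [P2→P gives 8>4]
(C,Q,W): not NE [P1→B gives 9>3; P2→P gives 8>6; P3→Z gives 9>3]
(C,R,X): not NE [P1→D gives 9>1; P2→S gives 6>4; P3→Z gives 2>0]
(C,R,Y): not NE [P1→A gives 8>2; P3→Z gives 2>1]
(C,R,Z): not NE [P2→P gives 8>1]
(C,R,W): not NE [P1→A gives 10>8; P2→P gives 8>3; P3→Z gives 2>1]
(C,S,X): not NE [P1→B gives 6>3; P3→W gives 9>4]
(C,S,Y): not NE [P1→D gives 9>6; P2→R gives 5>1; P3→W gives 9>7]
(C,S,Z): not NE [P1→D gives 8>7; P2→P gives 8>5; P3→W gives 9>8]
(C,S,W): not NE [P2→P gives 8>0]
(D,P,X): not NE [P1→A gives 9>5; P2→R gives 9>7]
(D,P,Y): not NE [P1→C gives 5>1; P3→X gives 9>0]
(D,P,Z): not NE [P3→X gives 9>4]
(D,P,W): not NE [P1→A gives 6>5; P2→Q gives 6>3; P3→X gives 9>0]
(D,Q,X): not NE [P1→B gives 7>6; P2→R gives 9>3; P3→Z gives 8>1]
(D,Q,Y): not NE [P2→P gives 8>5; P3→Z gives 8>0]
(D,Q,Z): not NE [P1→C gives 9>7; P2→S gives 7>3]
(D,Q,W): not NE [P1→B gives 9>8; P3→Z gives 8>7]
(D,R,X): not NE [P3→Z gives 8>6]
(D,R,Y): not NE [P1→A gives 8>4; P2→P gives 8>3; P3→Z gives 8>4]
(D,R,Z): not NE [P1→C gives 7>3; P2→S gives 7>2]
(D,R,W): not NE [P1→A gives 10>3; P2→Q gives 6>3; P3→Z gives 8>2]
(D,S,X): not NE [P1→B gives 6>1; P2→R gives 9>8; P3→Y gives 9>3]
(D,S,Y): not NE [P2→P gives 8>6]
(D,S,Z): not NE [P3→Y gives 9>1]
(D,S,W): not NE [P1→C gives 7>4; P2→Q gives 6>1; P3→Y gives 9>2]

NE set: (A,R,W)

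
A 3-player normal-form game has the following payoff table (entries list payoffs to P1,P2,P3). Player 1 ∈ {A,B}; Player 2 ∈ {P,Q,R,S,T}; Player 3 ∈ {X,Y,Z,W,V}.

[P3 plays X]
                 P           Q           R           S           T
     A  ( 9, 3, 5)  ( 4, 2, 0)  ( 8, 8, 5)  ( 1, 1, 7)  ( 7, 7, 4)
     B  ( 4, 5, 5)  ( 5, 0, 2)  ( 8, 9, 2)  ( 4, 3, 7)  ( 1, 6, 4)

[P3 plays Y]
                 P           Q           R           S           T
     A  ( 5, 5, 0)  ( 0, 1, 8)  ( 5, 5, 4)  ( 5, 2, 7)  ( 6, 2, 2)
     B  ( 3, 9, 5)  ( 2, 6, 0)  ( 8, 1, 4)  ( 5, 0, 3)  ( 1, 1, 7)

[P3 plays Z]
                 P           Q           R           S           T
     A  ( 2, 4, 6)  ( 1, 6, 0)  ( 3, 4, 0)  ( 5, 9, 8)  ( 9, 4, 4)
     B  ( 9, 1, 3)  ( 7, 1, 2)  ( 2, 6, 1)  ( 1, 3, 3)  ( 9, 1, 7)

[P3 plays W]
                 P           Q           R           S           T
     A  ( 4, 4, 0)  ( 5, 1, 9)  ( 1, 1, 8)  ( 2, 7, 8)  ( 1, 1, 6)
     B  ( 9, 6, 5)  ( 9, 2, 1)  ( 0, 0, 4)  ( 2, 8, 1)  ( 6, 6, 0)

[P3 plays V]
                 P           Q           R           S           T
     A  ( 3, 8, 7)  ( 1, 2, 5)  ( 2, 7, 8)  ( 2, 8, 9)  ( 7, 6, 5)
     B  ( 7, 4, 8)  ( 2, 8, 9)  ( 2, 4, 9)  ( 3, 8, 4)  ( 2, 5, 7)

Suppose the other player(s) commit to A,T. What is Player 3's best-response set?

P3 best: {W}

u_3(X vs A,T) = 4
u_3(Y vs A,T) = 2
u_3(Z vs A,T) = 4
u_3(W vs A,T) = 6
u_3(V vs A,T) = 5
max payoff 6 at {W}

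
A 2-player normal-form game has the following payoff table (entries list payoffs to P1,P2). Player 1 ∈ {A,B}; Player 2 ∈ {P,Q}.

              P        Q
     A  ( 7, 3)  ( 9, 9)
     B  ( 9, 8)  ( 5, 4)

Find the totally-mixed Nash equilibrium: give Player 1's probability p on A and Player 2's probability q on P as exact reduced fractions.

P1 indiff ⇒ q·7+(1-q)·9 = q·9+(1-q)·5 ⇒ q(-2) = (1-q)(-4) ⇒ q = 2/3
P2 indiff ⇒ p·3+(1-p)·8 = p·9+(1-p)·4 ⇒ p(-6) = (1-p)(-4) ⇒ p = 2/5

P1 mixes 2/5 on A; P2 mixes 2/3 on P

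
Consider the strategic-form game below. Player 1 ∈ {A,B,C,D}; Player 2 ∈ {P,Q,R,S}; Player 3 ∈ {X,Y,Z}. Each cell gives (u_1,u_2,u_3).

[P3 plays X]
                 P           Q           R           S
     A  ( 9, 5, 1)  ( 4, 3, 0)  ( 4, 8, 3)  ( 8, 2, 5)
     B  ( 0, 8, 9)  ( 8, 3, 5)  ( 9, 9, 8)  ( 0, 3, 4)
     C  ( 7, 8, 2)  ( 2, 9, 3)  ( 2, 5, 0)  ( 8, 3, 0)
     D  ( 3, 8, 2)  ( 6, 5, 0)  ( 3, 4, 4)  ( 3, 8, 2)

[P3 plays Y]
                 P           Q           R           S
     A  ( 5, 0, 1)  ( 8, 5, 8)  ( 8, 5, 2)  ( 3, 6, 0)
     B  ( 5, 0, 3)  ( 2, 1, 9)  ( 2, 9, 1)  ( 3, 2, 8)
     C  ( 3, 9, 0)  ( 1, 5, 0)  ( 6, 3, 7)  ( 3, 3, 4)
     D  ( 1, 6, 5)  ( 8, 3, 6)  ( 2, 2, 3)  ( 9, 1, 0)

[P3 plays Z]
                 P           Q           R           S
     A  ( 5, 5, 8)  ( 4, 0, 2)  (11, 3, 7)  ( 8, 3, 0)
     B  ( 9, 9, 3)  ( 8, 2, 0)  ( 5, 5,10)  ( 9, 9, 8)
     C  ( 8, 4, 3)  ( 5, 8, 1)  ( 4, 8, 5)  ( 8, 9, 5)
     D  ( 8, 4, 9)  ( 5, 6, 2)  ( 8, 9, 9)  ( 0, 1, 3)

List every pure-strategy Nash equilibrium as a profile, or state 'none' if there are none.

Nash profiles: (B,S,Z)

(A,P,X): not NE [P2→R gives 8>5; P3→Z gives 8>1]
(A,P,Y): not NE [P2→S gives 6>0; P3→Z gives 8>1]
(A,P,Z): not NE [P1→B gives 9>5]
(A,Q,X): not NE [P1→B gives 8>4; P2→R gives 8>3; P3→Y gives 8>0]
(A,Q,Y): not NE [P2→S gives 6>5]
(A,Q,Z): not NE [P1→B gives 8>4; P2→P gives 5>0; P3→Y gives 8>2]
(A,R,X): not NE [P1→B gives 9>4; P3→Z gives 7>3]
(A,R,Y): not NE [P2→S gives 6>5; P3→Z gives 7>2]
(A,R,Z): not NE [P2→P gives 5>3]
(A,S,X): not NE [P2→R gives 8>2]
(A,S,Y): not NE [P1→D gives 9>3; P3→X gives 5>0]
(A,S,Z): not NE [P1→B gives 9>8; P2→P gives 5>3; P3→X gives 5>0]
(B,P,X): not NE [P1→A gives 9>0; P2→R gives 9>8]
(B,P,Y): not NE [P2→R gives 9>0; P3→X gives 9>3]
(B,P,Z): not NE [P3→X gives 9>3]
(B,Q,X): not NE [P2→R gives 9>3; P3→Y gives 9>5]
(B,Q,Y): not NE [P1→D gives 8>2; P2→R gives 9>1]
(B,Q,Z): not NE [P2→S gives 9>2; P3→Y gives 9>0]
(B,R,X): not NE [P3→Z gives 10>8]
(B,R,Y): not NE [P1→A gives 8>2; P3→Z gives 10>1]
(B,R,Z): not NE [P1→A gives 11>5; P2→S gives 9>5]
(B,S,X): not NE [P1→C gives 8>0; P2→R gives 9>3; P3→Z gives 8>4]
(B,S,Y): not NE [P1→D gives 9>3; P2→R gives 9>2]
(B,S,Z): NE
(C,P,X): not NE [P1→A gives 9>7; P2→Q gives 9>8; P3→Z gives 3>2]
(C,P,Y): not NE [P1→B gives 5>3; P3→Z gives 3>0]
(C,P,Z): not NE [P1→B gives 9>8; P2→S gives 9>4]
(C,Q,X): not NE [P1→B gives 8>2]
(C,Q,Y): not NE [P1→D gives 8>1; P2→P gives 9>5; P3→X gives 3>0]
(C,Q,Z): not NE [P1→B gives 8>5; P2→S gives 9>8; P3→X gives 3>1]
(C,R,X): not NE [P1→B gives 9>2; P2→Q gives 9>5; P3→Y gives 7>0]
(C,R,Y): not NE [P1→A gives 8>6; P2→P gives 9>3]
(C,R,Z): not NE [P1→A gives 11>4; P2→S gives 9>8; P3→Y gives 7>5]
(C,S,X): not NE [P2→Q gives 9>3; P3→Z gives 5>0]
(C,S,Y): not NE [P1→D gives 9>3; P2→P gives 9>3; P3→Z gives 5>4]
(C,S,Z): not NE [P1→B gives 9>8]
(D,P,X): not NE [P1→A gives 9>3; P3→Z gives 9>2]
(D,P,Y): not NE [P1→B gives 5>1; P3→Z gives 9>5]
(D,P,Z): not NE [P1→B gives 9>8; P2→R gives 9>4]
(D,Q,X): not NE [P1→B gives 8>6; P2→S gives 8>5; P3→Y gives 6>0]
(D,Q,Y): not NE [P2→P gives 6>3]
(D,Q,Z): not NE [P1→B gives 8>5; P2→R gives 9>6; P3→Y gives 6>2]
(D,R,X): not NE [P1→B gives 9>3; P2→S gives 8>4; P3→Z gives 9>4]
(D,R,Y): not NE [P1→A gives 8>2; P2→P gives 6>2; P3→Z gives 9>3]
(D,R,Z): not NE [P1→A gives 11>8]
(D,S,X): not NE [P1→C gives 8>3; P3→Z gives 3>2]
(D,S,Y): not NE [P2→P gives 6>1; P3→Z gives 3>0]
(D,S,Z): not NE [P1→B gives 9>0; P2→R gives 9>1]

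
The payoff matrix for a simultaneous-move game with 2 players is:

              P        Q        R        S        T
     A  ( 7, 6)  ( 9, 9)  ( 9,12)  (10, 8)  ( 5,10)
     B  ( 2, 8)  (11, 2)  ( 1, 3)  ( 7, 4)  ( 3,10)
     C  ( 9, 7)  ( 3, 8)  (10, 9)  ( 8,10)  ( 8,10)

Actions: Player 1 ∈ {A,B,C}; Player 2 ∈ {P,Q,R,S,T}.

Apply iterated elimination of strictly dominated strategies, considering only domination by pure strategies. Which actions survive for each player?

P2 drop P (T beats it: A:10>6 B:10>8 C:10>7)
P2 drop Q (R beats it: A:12>9 B:3>2 C:9>8)
P1 drop B (A beats it: R:9>1 S:10>7 T:5>3)
P1→{A,C} P2→{R,S,T}

Remaining: P1:{A,C} P2:{R,S,T}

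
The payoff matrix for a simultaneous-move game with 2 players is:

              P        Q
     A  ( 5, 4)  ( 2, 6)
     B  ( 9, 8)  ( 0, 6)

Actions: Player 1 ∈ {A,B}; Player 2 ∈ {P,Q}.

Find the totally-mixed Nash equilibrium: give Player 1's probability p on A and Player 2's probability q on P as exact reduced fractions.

p=1/2, q=1/3

P1 indiff ⇒ q·5+(1-q)·2 = q·9+(1-q)·0 ⇒ q(-4) = (1-q)(-2) ⇒ q = 1/3
P2 indiff ⇒ p·4+(1-p)·8 = p·6+(1-p)·6 ⇒ p(-2) = (1-p)(-2) ⇒ p = 1/2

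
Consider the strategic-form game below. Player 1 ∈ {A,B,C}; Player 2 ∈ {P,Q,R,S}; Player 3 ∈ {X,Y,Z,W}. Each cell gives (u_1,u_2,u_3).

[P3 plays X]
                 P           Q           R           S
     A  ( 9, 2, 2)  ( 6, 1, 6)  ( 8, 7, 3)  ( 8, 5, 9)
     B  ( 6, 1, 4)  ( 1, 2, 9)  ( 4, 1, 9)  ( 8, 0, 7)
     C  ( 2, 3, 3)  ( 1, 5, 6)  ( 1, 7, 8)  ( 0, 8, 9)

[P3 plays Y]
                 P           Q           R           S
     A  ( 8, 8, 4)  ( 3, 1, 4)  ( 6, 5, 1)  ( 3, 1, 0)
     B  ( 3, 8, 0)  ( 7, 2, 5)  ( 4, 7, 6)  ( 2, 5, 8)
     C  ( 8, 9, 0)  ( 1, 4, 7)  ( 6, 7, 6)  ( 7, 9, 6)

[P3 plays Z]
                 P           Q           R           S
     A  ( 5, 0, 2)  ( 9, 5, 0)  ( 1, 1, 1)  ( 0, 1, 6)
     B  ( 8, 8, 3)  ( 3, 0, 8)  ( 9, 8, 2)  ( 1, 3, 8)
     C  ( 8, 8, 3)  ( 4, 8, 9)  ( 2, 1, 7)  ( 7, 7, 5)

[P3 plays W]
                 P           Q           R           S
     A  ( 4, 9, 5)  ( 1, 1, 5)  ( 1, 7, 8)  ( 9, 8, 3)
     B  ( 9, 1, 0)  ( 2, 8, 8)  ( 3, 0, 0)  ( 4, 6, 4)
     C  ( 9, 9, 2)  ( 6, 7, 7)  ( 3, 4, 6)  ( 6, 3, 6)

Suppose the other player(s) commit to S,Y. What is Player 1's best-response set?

u_1(A vs S,Y) = 3
u_1(B vs S,Y) = 2
u_1(C vs S,Y) = 7
max payoff 7 at {C}

argmax u_1 = {C}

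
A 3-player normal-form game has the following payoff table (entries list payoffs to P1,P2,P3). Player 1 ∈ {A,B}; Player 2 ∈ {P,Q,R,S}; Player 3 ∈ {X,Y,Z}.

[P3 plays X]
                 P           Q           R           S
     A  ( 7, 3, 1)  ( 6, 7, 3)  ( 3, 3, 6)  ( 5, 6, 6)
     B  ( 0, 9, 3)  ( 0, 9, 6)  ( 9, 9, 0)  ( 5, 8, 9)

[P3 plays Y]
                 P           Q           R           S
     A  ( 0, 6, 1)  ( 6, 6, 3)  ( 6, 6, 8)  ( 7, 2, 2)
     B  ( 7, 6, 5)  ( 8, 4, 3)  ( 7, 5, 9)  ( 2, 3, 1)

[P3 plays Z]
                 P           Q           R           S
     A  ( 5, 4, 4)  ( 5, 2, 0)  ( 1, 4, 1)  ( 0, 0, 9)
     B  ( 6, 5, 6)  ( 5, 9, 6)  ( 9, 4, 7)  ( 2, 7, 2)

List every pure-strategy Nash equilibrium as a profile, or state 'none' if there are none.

PSNE = {(A,Q,X), (B,Q,Z)}

(A,P,X): not NE [P2→Q gives 7>3; P3→Z gives 4>1]
(A,P,Y): not NE [P1→B gives 7>0; P3→Z gives 4>1]
(A,P,Z): not NE [P1→B gives 6>5]
(A,Q,X): NE
(A,Q,Y): not NE [P1→B gives 8>6]
(A,Q,Z): not NE [P2→R gives 4>2; P3→Y gives 3>0]
(A,R,X): not NE [P1→B gives 9>3; P2→Q gives 7>3; P3→Y gives 8>6]
(A,R,Y): not NE [P1→B gives 7>6]
(A,R,Z): not NE [P1→B gives 9>1; P3→Y gives 8>1]
(A,S,X): not NE [P2→Q gives 7>6; P3→Z gives 9>6]
(A,S,Y): not NE [P2→R gives 6>2; P3→Z gives 9>2]
(A,S,Z): not NE [P1→B gives 2>0; P2→R gives 4>0]
(B,P,X): not NE [P1→A gives 7>0; P3→Z gives 6>3]
(B,P,Y): not NE [P3→Z gives 6>5]
(B,P,Z): not NE [P2→Q gives 9>5]
(B,Q,X): not NE [P1→A gives 6>0]
(B,Q,Y): not NE [P2→P gives 6>4; P3→Z gives 6>3]
(B,Q,Z): NE
(B,R,X): not NE [P3→Y gives 9>0]
(B,R,Y): not NE [P2→P gives 6>5]
(B,R,Z): not NE [P2→Q gives 9>4; P3→Y gives 9>7]
(B,S,X): not NE [P2→R gives 9>8]
(B,S,Y): not NE [P1→A gives 7>2; P2→P gives 6>3; P3→X gives 9>1]
(B,S,Z): not NE [P2→Q gives 9>7; P3→X gives 9>2]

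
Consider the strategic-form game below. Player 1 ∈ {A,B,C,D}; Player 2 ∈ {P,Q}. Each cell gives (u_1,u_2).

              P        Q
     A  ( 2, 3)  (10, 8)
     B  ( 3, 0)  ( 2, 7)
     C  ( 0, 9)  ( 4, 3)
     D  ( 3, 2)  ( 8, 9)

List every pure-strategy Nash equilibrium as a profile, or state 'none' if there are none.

PSNE = {(A,Q)}

(A,P): not NE [P1→D gives 3>2; P2→Q gives 8>3]
(A,Q): NE
(B,P): not NE [P2→Q gives 7>0]
(B,Q): not NE [P1→A gives 10>2]
(C,P): not NE [P1→D gives 3>0]
(C,Q): not NE [P1→A gives 10>4; P2→P gives 9>3]
(D,P): not NE [P2→Q gives 9>2]
(D,Q): not NE [P1→A gives 10>8]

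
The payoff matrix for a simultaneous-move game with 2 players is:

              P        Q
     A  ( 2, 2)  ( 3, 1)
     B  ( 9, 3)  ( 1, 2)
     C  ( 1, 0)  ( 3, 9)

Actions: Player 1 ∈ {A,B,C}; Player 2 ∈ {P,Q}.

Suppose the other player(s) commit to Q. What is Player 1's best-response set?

u_1(A vs Q) = 3
u_1(B vs Q) = 1
u_1(C vs Q) = 3
max payoff 3 at {A,C}

argmax u_1 = {A,C}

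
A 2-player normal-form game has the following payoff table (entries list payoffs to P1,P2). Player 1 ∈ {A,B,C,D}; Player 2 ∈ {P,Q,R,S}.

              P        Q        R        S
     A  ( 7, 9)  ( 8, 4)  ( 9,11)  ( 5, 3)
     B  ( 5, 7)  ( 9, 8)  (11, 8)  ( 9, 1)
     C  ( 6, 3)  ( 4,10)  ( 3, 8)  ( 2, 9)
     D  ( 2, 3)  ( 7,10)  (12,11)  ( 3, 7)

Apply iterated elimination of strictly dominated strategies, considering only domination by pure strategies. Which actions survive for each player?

P1 drop C (A beats it: P:7>6 Q:8>4 R:9>3 S:5>2)
P2 drop P (R beats it: A:11>9 B:8>7 D:11>3)
P1 drop A (B beats it: Q:9>8 R:11>9 S:9>5)
P2 drop S (Q beats it: B:8>1 D:10>7)
P1→{B,D} P2→{Q,R}

IESDS → P1:{B,D} P2:{Q,R}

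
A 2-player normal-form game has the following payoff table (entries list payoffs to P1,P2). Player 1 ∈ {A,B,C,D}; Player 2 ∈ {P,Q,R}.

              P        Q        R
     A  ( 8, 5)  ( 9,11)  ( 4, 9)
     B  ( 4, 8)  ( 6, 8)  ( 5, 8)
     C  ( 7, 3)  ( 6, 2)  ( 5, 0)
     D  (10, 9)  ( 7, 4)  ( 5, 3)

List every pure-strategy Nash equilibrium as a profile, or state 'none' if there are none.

(A,P): not NE [P1→D gives 10>8; P2→Q gives 11>5]
(A,Q): NE
(A,R): not NE [P1→D gives 5>4; P2→Q gives 11>9]
(B,P): not NE [P1→D gives 10>4]
(B,Q): not NE [P1→A gives 9>6]
(B,R): NE
(C,P): not NE [P1→D gives 10>7]
(C,Q): not NE [P1→A gives 9>6; P2→P gives 3>2]
(C,R): not NE [P2→P gives 3>0]
(D,P): NE
(D,Q): not NE [P1→A gives 9>7; P2→P gives 9>4]
(D,R): not NE [P2→P gives 9>3]

Nash profiles: (A,Q), (B,R), (D,P)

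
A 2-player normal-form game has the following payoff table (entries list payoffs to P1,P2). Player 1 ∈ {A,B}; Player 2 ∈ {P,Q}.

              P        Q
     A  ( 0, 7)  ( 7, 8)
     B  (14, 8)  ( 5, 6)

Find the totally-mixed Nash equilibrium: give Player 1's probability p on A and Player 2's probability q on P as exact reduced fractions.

(p,q) = (2/3, 1/8)

P1 indiff ⇒ q·0+(1-q)·7 = q·14+(1-q)·5 ⇒ q(-14) = (1-q)(-2) ⇒ q = 1/8
P2 indiff ⇒ p·7+(1-p)·8 = p·8+(1-p)·6 ⇒ p(-1) = (1-p)(-2) ⇒ p = 2/3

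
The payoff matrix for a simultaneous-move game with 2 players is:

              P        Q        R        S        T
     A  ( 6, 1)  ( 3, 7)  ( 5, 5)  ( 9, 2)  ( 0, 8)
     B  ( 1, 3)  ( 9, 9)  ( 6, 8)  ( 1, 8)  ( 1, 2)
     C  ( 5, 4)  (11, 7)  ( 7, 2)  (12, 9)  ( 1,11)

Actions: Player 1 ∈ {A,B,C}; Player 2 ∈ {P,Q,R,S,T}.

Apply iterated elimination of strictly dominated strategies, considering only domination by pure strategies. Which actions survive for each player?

P2 drop P (Q beats it: A:7>1 B:9>3 C:7>4)
P1 drop A (C beats it: Q:11>3 R:7>5 S:12>9 T:1>0)
P2 drop R (Q beats it: B:9>8 C:7>2)
P1→{B,C} P2→{Q,S,T}

IESDS → P1:{B,C} P2:{Q,S,T}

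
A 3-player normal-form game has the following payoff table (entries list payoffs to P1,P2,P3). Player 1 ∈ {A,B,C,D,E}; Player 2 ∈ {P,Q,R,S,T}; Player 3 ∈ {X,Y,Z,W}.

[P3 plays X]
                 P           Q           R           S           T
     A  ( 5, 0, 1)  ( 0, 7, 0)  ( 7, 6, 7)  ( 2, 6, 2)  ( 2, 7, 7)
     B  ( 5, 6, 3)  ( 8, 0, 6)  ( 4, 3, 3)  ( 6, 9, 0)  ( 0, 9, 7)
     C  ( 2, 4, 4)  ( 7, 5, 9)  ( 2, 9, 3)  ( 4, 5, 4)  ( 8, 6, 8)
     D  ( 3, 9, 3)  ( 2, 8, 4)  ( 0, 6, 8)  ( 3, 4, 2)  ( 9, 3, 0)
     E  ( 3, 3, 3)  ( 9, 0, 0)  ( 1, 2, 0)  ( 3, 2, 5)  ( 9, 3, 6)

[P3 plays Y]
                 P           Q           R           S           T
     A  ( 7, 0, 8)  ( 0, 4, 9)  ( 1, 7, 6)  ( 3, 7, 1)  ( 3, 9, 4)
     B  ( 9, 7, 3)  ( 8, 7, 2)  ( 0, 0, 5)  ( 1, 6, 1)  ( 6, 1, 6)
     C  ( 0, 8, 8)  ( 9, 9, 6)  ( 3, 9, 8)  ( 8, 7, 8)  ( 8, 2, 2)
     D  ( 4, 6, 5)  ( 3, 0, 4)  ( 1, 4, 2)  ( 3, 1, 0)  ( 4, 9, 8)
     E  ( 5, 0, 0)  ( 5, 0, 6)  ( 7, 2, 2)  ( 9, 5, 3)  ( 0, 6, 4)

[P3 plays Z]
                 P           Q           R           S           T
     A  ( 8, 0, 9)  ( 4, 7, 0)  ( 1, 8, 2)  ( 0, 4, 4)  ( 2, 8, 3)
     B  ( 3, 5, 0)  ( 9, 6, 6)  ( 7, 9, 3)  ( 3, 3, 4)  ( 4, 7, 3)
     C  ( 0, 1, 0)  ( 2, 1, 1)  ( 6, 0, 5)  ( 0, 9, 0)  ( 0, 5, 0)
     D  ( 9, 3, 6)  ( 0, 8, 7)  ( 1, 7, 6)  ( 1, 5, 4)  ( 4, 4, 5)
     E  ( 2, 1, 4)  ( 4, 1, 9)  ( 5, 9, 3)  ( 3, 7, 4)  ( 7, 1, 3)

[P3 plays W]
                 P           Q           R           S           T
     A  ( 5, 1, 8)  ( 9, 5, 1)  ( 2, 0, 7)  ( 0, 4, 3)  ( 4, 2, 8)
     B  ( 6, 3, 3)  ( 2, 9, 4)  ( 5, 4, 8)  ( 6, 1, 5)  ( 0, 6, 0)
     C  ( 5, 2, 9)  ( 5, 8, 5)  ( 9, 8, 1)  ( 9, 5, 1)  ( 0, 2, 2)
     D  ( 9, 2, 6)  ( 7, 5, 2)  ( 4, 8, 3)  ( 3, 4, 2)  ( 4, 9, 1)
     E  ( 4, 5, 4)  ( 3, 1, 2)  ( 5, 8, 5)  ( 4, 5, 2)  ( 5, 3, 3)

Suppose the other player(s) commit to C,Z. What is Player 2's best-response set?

u_2(P vs C,Z) = 1
u_2(Q vs C,Z) = 1
u_2(R vs C,Z) = 0
u_2(S vs C,Z) = 9
u_2(T vs C,Z) = 5
max payoff 9 at {S}

P2 best: {S}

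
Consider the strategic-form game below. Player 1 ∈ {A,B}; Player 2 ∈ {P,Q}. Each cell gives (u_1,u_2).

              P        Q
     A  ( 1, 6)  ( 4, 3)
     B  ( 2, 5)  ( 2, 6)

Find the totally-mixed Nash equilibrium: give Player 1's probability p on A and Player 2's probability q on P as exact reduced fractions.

P1 indiff ⇒ q·1+(1-q)·4 = q·2+(1-q)·2 ⇒ q(-1) = (1-q)(-2) ⇒ q = 2/3
P2 indiff ⇒ p·6+(1-p)·5 = p·3+(1-p)·6 ⇒ p(3) = (1-p)(1) ⇒ p = 1/4

p=1/4, q=2/3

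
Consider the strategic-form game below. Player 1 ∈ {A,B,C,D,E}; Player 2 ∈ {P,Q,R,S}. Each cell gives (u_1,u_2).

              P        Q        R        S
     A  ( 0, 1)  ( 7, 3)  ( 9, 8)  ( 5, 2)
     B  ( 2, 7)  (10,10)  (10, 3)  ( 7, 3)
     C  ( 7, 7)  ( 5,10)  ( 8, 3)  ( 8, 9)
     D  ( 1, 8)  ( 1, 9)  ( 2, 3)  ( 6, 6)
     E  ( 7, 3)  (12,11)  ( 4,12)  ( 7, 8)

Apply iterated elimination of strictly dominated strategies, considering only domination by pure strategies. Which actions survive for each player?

Remaining: P1:{B,E} P2:{Q,R}

P1 drop A (B beats it: P:2>0 Q:10>7 R:10>9 S:7>5)
P1 drop D (B beats it: P:2>1 Q:10>1 R:10>2 S:7>6)
P2 drop P (Q beats it: B:10>7 C:10>7 E:11>3)
P2 drop S (Q beats it: B:10>3 C:10>9 E:11>8)
P1 drop C (B beats it: Q:10>5 R:10>8)
P1→{B,E} P2→{Q,R}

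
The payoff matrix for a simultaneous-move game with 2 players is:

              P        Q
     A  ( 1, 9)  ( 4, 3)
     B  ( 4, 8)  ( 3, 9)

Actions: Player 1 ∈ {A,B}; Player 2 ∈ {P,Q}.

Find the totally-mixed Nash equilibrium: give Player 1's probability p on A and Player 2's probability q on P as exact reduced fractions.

P1 indiff ⇒ q·1+(1-q)·4 = q·4+(1-q)·3 ⇒ q(-3) = (1-q)(-1) ⇒ q = 1/4
P2 indiff ⇒ p·9+(1-p)·8 = p·3+(1-p)·9 ⇒ p(6) = (1-p)(1) ⇒ p = 1/7

(p,q) = (1/7, 1/4)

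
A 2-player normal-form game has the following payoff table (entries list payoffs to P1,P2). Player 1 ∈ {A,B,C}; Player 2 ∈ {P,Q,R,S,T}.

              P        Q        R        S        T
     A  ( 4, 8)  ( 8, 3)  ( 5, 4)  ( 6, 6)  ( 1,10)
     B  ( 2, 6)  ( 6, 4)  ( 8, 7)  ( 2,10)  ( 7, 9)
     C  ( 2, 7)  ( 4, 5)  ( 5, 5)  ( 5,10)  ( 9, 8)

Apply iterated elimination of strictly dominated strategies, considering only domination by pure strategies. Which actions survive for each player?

Survivors P1:{A,C} P2:{S,T}

P2 drop P (T beats it: A:10>8 B:9>6 C:8>7)
P2 drop Q (S beats it: A:6>3 B:10>4 C:10>5)
P2 drop R (S beats it: A:6>4 B:10>7 C:10>5)
P1 drop B (C beats it: S:5>2 T:9>7)
P1→{A,C} P2→{S,T}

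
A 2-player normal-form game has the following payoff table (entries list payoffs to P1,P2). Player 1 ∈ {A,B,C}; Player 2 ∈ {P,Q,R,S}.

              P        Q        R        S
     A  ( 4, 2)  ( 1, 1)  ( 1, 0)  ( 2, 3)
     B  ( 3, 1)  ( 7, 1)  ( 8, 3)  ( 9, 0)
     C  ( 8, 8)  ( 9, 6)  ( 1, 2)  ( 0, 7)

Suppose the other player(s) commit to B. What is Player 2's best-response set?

u_2(P vs B) = 1
u_2(Q vs B) = 1
u_2(R vs B) = 3
u_2(S vs B) = 0
max payoff 3 at {R}

P2 best: {R}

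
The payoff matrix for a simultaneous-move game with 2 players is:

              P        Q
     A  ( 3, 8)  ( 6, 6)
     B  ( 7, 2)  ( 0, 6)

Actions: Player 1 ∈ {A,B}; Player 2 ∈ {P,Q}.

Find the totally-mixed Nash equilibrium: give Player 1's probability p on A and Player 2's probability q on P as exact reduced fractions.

P1 mixes 2/3 on A; P2 mixes 3/5 on P

P1 indiff ⇒ q·3+(1-q)·6 = q·7+(1-q)·0 ⇒ q(-4) = (1-q)(-6) ⇒ q = 3/5
P2 indiff ⇒ p·8+(1-p)·2 = p·6+(1-p)·6 ⇒ p(2) = (1-p)(4) ⇒ p = 2/3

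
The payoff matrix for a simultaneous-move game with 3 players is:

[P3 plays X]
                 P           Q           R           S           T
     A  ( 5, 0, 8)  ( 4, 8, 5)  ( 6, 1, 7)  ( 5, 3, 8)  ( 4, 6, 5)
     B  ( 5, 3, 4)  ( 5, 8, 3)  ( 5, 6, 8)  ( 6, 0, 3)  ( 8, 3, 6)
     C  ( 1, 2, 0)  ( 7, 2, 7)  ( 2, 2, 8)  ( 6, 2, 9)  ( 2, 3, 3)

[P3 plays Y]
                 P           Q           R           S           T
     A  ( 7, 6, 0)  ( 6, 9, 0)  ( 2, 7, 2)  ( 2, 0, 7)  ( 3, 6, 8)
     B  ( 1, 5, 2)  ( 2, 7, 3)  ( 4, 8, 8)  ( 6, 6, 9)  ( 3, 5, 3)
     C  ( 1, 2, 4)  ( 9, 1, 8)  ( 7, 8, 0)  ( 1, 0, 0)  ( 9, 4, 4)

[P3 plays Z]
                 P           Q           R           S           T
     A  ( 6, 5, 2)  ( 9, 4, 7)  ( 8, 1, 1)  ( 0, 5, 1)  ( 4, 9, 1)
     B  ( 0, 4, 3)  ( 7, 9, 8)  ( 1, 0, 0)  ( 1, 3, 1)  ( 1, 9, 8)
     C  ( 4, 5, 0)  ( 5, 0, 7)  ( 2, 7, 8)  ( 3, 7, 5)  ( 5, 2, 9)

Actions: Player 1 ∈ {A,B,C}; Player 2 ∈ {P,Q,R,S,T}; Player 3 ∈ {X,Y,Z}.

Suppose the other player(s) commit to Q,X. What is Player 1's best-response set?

u_1(A vs Q,X) = 4
u_1(B vs Q,X) = 5
u_1(C vs Q,X) = 7
max payoff 7 at {C}

P1 best: {C}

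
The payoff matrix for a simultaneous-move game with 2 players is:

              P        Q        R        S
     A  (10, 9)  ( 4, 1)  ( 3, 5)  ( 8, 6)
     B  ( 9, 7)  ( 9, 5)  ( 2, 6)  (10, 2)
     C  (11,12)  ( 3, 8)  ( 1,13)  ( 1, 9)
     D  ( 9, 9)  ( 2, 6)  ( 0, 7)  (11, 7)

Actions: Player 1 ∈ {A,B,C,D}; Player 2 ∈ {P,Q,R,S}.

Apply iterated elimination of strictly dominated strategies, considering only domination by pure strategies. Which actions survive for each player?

Survivors P1:{A,C} P2:{P,R}

P2 drop Q (P beats it: A:9>1 B:7>5 C:12>8 D:9>6)
P2 drop S (P beats it: A:9>6 B:7>2 C:12>9 D:9>7)
P1 drop B (A beats it: P:10>9 R:3>2)
P1 drop D (A beats it: P:10>9 R:3>0)
P1→{A,C} P2→{P,R}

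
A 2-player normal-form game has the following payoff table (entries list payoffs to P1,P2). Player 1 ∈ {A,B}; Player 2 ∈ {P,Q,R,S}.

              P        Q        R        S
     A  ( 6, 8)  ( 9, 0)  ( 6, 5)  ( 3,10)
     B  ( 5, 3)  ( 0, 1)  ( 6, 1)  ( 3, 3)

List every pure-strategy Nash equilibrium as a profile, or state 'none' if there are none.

(A,P): not NE [P2→S gives 10>8]
(A,Q): not NE [P2→S gives 10>0]
(A,R): not NE [P2→S gives 10>5]
(A,S): NE
(B,P): not NE [P1→A gives 6>5]
(B,Q): not NE [P1→A gives 9>0; P2→S gives 3>1]
(B,R): not NE [P2→S gives 3>1]
(B,S): NE

NE set: (A,S), (B,S)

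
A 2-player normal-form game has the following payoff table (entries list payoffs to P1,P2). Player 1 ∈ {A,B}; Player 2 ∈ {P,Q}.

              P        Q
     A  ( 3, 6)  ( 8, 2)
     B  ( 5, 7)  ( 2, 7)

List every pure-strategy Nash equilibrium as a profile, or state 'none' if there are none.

NE set: (B,P)

(A,P): not NE [P1→B gives 5>3]
(A,Q): not NE [P2→P gives 6>2]
(B,P): NE
(B,Q): not NE [P1→A gives 8>2]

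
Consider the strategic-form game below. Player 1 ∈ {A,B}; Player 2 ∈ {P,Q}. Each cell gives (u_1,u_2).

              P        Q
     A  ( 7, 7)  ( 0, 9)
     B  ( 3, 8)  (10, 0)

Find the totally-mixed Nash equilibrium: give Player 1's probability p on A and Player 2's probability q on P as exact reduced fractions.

P1 indiff ⇒ q·7+(1-q)·0 = q·3+(1-q)·10 ⇒ q(4) = (1-q)(10) ⇒ q = 5/7
P2 indiff ⇒ p·7+(1-p)·8 = p·9+(1-p)·0 ⇒ p(-2) = (1-p)(-8) ⇒ p = 4/5

P1 mixes 4/5 on A; P2 mixes 5/7 on P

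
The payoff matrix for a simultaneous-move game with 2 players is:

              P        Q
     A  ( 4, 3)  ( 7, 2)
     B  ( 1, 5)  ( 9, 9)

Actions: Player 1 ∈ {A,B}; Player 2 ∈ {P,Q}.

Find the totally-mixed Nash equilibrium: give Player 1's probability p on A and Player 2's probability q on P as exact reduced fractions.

P1 indiff ⇒ q·4+(1-q)·7 = q·1+(1-q)·9 ⇒ q(3) = (1-q)(2) ⇒ q = 2/5
P2 indiff ⇒ p·3+(1-p)·5 = p·2+(1-p)·9 ⇒ p(1) = (1-p)(4) ⇒ p = 4/5

p=4/5, q=2/5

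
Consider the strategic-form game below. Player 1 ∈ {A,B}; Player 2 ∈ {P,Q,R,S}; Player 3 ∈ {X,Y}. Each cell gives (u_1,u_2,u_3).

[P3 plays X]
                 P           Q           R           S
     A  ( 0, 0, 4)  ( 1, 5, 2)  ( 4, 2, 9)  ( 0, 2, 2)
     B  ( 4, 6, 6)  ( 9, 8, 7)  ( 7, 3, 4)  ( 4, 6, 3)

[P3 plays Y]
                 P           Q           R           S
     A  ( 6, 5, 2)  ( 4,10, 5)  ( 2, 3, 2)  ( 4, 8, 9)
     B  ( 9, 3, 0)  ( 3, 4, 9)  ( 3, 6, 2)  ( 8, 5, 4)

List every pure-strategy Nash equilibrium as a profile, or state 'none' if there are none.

Nash profiles: (A,Q,Y)

(A,P,X): not NE [P1→B gives 4>0; P2→Q gives 5>0]
(A,P,Y): not NE [P1→B gives 9>6; P2→Q gives 10>5; P3→X gives 4>2]
(A,Q,X): not NE [P1→B gives 9>1; P3→Y gives 5>2]
(A,Q,Y): NE
(A,R,X): not NE [P1→B gives 7>4; P2→Q gives 5>2]
(A,R,Y): not NE [P1→B gives 3>2; P2→Q gives 10>3; P3→X gives 9>2]
(A,S,X): not NE [P1→B gives 4>0; P2→Q gives 5>2; P3→Y gives 9>2]
(A,S,Y): not NE [P1→B gives 8>4; P2→Q gives 10>8]
(B,P,X): not NE [P2→Q gives 8>6]
(B,P,Y): not NE [P2→R gives 6>3; P3→X gives 6>0]
(B,Q,X): not NE [P3→Y gives 9>7]
(B,Q,Y): not NE [P1→A gives 4>3; P2→R gives 6>4]
(B,R,X): not NE [P2→Q gives 8>3]
(B,R,Y): not NE [P3→X gives 4>2]
(B,S,X): not NE [P2→Q gives 8>6; P3→Y gives 4>3]
(B,S,Y): not NE [P2→R gives 6>5]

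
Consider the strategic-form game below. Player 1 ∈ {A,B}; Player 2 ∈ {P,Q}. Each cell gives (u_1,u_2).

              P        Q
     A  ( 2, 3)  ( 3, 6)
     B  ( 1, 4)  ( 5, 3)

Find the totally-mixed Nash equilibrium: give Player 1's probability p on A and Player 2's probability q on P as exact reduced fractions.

P1 indiff ⇒ q·2+(1-q)·3 = q·1+(1-q)·5 ⇒ q(1) = (1-q)(2) ⇒ q = 2/3
P2 indiff ⇒ p·3+(1-p)·4 = p·6+(1-p)·3 ⇒ p(-3) = (1-p)(-1) ⇒ p = 1/4

p=1/4, q=2/3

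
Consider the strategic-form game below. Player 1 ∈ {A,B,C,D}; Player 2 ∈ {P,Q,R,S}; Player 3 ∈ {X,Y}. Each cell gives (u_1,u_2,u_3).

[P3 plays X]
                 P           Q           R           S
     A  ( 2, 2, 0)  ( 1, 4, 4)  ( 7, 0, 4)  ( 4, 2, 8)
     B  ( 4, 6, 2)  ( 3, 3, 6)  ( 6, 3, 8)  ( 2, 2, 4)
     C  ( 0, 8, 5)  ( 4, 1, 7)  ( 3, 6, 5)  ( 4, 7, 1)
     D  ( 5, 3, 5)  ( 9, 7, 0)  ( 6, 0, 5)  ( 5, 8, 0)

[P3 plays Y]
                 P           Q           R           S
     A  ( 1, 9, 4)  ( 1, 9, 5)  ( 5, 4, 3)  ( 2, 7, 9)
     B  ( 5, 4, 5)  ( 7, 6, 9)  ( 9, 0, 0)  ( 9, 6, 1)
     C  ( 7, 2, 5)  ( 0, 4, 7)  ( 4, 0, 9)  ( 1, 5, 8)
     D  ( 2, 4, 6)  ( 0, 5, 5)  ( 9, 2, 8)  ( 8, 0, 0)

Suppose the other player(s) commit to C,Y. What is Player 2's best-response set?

argmax u_2 = {S}

u_2(P vs C,Y) = 2
u_2(Q vs C,Y) = 4
u_2(R vs C,Y) = 0
u_2(S vs C,Y) = 5
max payoff 5 at {S}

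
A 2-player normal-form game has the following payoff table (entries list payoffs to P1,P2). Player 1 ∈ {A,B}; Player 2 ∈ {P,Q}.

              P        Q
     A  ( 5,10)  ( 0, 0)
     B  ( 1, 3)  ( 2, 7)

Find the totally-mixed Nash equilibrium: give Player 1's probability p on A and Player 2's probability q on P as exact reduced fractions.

P1 indiff ⇒ q·5+(1-q)·0 = q·1+(1-q)·2 ⇒ q(4) = (1-q)(2) ⇒ q = 1/3
P2 indiff ⇒ p·10+(1-p)·3 = p·0+(1-p)·7 ⇒ p(10) = (1-p)(4) ⇒ p = 2/7

P1 mixes 2/7 on A; P2 mixes 1/3 on P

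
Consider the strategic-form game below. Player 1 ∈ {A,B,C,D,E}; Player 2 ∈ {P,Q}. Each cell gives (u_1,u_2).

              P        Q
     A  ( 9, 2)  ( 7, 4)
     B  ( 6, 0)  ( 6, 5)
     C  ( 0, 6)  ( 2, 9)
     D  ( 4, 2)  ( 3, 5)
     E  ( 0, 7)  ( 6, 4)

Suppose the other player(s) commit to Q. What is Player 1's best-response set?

P1 best: {A}

u_1(A vs Q) = 7
u_1(B vs Q) = 6
u_1(C vs Q) = 2
u_1(D vs Q) = 3
u_1(E vs Q) = 6
max payoff 7 at {A}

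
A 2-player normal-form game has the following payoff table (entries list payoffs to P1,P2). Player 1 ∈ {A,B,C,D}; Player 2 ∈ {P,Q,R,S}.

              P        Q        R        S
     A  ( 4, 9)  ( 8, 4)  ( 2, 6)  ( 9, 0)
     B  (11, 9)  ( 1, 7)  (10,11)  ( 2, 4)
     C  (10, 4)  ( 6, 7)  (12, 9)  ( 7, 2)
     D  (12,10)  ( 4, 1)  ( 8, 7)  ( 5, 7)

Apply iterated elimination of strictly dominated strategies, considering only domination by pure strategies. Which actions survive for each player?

P2 drop Q (R beats it: A:6>4 B:11>7 C:9>7 D:7>1)
P2 drop S (P beats it: A:9>0 B:9>4 C:4>2 D:10>7)
P1 drop A (B beats it: P:11>4 R:10>2)
P1→{B,C,D} P2→{P,R}

Survivors P1:{B,C,D} P2:{P,R}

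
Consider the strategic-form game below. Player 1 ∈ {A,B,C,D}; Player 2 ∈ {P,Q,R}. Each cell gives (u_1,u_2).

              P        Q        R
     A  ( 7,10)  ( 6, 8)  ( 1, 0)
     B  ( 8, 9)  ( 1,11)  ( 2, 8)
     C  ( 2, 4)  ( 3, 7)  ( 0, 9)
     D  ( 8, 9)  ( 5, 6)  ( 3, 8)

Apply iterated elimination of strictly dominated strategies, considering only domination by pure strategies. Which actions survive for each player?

P1 drop C (A beats it: P:7>2 Q:6>3 R:1>0)
P2 drop R (P beats it: A:10>0 B:9>8 D:9>8)
P1→{A,B,D} P2→{P,Q}

Survivors P1:{A,B,D} P2:{P,Q}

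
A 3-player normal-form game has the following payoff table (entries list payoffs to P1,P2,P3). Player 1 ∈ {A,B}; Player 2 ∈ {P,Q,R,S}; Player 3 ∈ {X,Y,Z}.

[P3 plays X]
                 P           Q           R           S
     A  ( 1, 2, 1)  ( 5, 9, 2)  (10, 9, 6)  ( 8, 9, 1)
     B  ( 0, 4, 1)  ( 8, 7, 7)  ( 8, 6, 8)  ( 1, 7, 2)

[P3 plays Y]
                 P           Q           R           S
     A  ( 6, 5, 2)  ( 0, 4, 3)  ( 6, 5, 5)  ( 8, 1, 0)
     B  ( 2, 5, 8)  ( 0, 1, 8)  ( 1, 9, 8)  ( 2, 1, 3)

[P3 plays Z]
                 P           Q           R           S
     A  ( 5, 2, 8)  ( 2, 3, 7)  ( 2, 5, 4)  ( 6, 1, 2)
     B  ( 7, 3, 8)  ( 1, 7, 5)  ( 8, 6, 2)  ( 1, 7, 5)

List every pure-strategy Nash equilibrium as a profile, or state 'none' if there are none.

NE set: (A,R,X)

(A,P,X): not NE [P2→S gives 9>2; P3→Z gives 8>1]
(A,P,Y): not NE [P3→Z gives 8>2]
(A,P,Z): not NE [P1→B gives 7>5; P2→R gives 5>2]
(A,Q,X): not NE [P1→B gives 8>5; P3→Z gives 7>2]
(A,Q,Y): not NE [P2→R gives 5>4; P3→Z gives 7>3]
(A,Q,Z): not NE [P2→R gives 5>3]
(A,R,X): NE
(A,R,Y): not NE [P3→X gives 6>5]
(A,R,Z): not NE [P1→B gives 8>2; P3→X gives 6>4]
(A,S,X): not NE [P3→Z gives 2>1]
(A,S,Y): not NE [P2→R gives 5>1; P3→Z gives 2>0]
(A,S,Z): not NE [P2→R gives 5>1]
(B,P,X): not NE [P1→A gives 1>0; P2→S gives 7>4; P3→Z gives 8>1]
(B,P,Y): not NE [P1→A gives 6>2; P2→R gives 9>5]
(B,P,Z): not NE [P2→S gives 7>3]
(B,Q,X): not NE [P3→Y gives 8>7]
(B,Q,Y): not NE [P2→R gives 9>1]
(B,Q,Z): not NE [P1→A gives 2>1; P3→Y gives 8>5]
(B,R,X): not NE [P1→A gives 10>8; P2→S gives 7>6]
(B,R,Y): not NE [P1→A gives 6>1]
(B,R,Z): not NE [P2→S gives 7>6; P3→Y gives 8>2]
(B,S,X): not NE [P1→A gives 8>1; P3→Z gives 5>2]
(B,S,Y): not NE [P1→A gives 8>2; P2→R gives 9>1; P3→Z gives 5>3]
(B,S,Z): not NE [P1→A gives 6>1]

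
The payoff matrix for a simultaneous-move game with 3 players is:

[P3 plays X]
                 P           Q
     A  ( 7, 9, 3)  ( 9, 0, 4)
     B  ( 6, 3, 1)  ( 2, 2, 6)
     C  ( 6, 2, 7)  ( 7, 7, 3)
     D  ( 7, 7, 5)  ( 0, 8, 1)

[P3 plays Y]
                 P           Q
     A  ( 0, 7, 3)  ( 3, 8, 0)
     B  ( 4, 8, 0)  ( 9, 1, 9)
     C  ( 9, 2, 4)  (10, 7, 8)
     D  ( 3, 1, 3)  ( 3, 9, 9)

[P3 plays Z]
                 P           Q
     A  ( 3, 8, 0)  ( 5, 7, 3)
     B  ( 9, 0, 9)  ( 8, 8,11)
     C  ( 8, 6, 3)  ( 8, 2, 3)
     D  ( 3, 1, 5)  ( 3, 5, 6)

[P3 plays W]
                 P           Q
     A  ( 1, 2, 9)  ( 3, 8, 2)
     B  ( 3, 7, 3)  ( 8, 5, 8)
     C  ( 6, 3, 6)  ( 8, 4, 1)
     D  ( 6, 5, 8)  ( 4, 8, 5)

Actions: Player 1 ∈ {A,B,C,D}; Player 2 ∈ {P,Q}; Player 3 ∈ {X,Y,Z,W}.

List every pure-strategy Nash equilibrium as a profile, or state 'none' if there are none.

(A,P,X): not NE [P3→W gives 9>3]
(A,P,Y): not NE [P1→C gives 9>0; P2→Q gives 8>7; P3→W gives 9>3]
(A,P,Z): not NE [P1→B gives 9>3; P3→W gives 9>0]
(A,P,W): not NE [P1→D gives 6>1; P2→Q gives 8>2]
(A,Q,X): not NE [P2→P gives 9>0]
(A,Q,Y): not NE [P1→C gives 10>3; P3→X gives 4>0]
(A,Q,Z): not NE [P1→C gives 8>5; P2→P gives 8>7; P3→X gives 4>3]
(A,Q,W): not NE [P1→C gives 8>3; P3→X gives 4>2]
(B,P,X): not NE [P1→D gives 7>6; P3→Z gives 9>1]
(B,P,Y): not NE [P1→C gives 9>4; P3→Z gives 9>0]
(B,P,Z): not NE [P2→Q gives 8>0]
(B,P,W): not NE [P1→D gives 6>3; P3→Z gives 9>3]
(B,Q,X): not NE [P1→A gives 9>2; P2→P gives 3>2; P3→Z gives 11>6]
(B,Q,Y): not NE [P1→C gives 10>9; P2→P gives 8>1; P3→Z gives 11>9]
(B,Q,Z): NE
(B,Q,W): not NE [P2→P gives 7>5; P3→Z gives 11>8]
(C,P,X): not NE [P1→D gives 7>6; P2→Q gives 7>2]
(C,P,Y): not NE [P2→Q gives 7>2; P3→X gives 7>4]
(C,P,Z): not NE [P1→B gives 9>8; P3→X gives 7>3]
(C,P,W): not NE [P2→Q gives 4>3; P3→X gives 7>6]
(C,Q,X): not NE [P1→A gives 9>7; P3→Y gives 8>3]
(C,Q,Y): NE
(C,Q,Z): not NE [P2→P gives 6>2; P3→Y gives 8>3]
(C,Q,W): not NE [P3→Y gives 8>1]
(D,P,X): not NE [P2→Q gives 8>7; P3→W gives 8>5]
(D,P,Y): not NE [P1→C gives 9>3; P2→Q gives 9>1; P3→W gives 8>3]
(D,P,Z): not NE [P1→B gives 9>3; P2→Q gives 5>1; P3→W gives 8>5]
(D,P,W): not NE [P2→Q gives 8>5]
(D,Q,X): not NE [P1→A gives 9>0; P3→Y gives 9>1]
(D,Q,Y): not NE [P1→C gives 10>3]
(D,Q,Z): not NE [P1→C gives 8>3; P3→Y gives 9>6]
(D,Q,W): not NE [P1→C gives 8>4; P3→Y gives 9>5]

PSNE = {(B,Q,Z), (C,Q,Y)}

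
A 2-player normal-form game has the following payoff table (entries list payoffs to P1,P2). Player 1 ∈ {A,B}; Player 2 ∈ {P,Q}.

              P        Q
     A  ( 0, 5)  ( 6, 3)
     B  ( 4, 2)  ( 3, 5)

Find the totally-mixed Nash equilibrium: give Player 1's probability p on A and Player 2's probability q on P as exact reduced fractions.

P1 indiff ⇒ q·0+(1-q)·6 = q·4+(1-q)·3 ⇒ q(-4) = (1-q)(-3) ⇒ q = 3/7
P2 indiff ⇒ p·5+(1-p)·2 = p·3+(1-p)·5 ⇒ p(2) = (1-p)(3) ⇒ p = 3/5

P1 mixes 3/5 on A; P2 mixes 3/7 on P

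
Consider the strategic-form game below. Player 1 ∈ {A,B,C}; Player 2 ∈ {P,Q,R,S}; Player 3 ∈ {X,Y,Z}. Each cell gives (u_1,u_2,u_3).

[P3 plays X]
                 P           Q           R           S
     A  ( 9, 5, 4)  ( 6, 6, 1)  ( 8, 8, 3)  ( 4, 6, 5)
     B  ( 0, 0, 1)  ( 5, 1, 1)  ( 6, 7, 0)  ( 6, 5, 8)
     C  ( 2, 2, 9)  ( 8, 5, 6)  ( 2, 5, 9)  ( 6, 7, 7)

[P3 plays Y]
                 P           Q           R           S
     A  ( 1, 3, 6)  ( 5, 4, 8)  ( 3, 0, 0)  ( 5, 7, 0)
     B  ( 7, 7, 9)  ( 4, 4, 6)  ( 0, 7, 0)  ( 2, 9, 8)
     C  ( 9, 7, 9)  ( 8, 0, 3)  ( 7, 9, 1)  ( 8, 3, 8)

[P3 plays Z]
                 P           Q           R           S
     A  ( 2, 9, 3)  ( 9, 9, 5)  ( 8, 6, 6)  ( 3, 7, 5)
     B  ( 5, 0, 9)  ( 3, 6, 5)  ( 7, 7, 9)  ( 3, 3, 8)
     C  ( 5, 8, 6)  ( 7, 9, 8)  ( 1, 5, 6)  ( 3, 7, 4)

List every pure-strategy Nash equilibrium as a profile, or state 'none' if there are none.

Equilibria: none

(A,P,X): not NE [P2→R gives 8>5; P3→Y gives 6>4]
(A,P,Y): not NE [P1→C gives 9>1; P2→S gives 7>3]
(A,P,Z): not NE [P1→C gives 5>2; P3→Y gives 6>3]
(A,Q,X): not NE [P1→C gives 8>6; P2→R gives 8>6; P3→Y gives 8>1]
(A,Q,Y): not NE [P1→C gives 8>5; P2→S gives 7>4]
(A,Q,Z): not NE [P3→Y gives 8>5]
(A,R,X): not NE [P3→Z gives 6>3]
(A,R,Y): not NE [P1→C gives 7>3; P2→S gives 7>0; P3→Z gives 6>0]
(A,R,Z): not NE [P2→Q gives 9>6]
(A,S,X): not NE [P1→C gives 6>4; P2→R gives 8>6]
(A,S,Y): not NE [P1→C gives 8>5; P3→Z gives 5>0]
(A,S,Z): not NE [P2→Q gives 9>7]
(B,P,X): not NE [P1→A gives 9>0; P2→R gives 7>0; P3→Z gives 9>1]
(B,P,Y): not NE [P1→C gives 9>7; P2→S gives 9>7]
(B,P,Z): not NE [P2→R gives 7>0]
(B,Q,X): not NE [P1→C gives 8>5; P2→R gives 7>1; P3→Y gives 6>1]
(B,Q,Y): not NE [P1→C gives 8>4; P2→S gives 9>4]
(B,Q,Z): not NE [P1→A gives 9>3; P2→R gives 7>6; P3→Y gives 6>5]
(B,R,X): not NE [P1→A gives 8>6; P3→Z gives 9>0]
(B,R,Y): not NE [P1→C gives 7>0; P2→S gives 9>7; P3→Z gives 9>0]
(B,R,Z): not NE [P1→A gives 8>7]
(B,S,X): not NE [P2→R gives 7>5]
(B,S,Y): not NE [P1→C gives 8>2]
(B,S,Z): not NE [P2→R gives 7>3]
(C,P,X): not NE [P1→A gives 9>2; P2→S gives 7>2]
(C,P,Y): not NE [P2→R gives 9>7]
(C,P,Z): not NE [P2→Q gives 9>8; P3→Y gives 9>6]
(C,Q,X): not NE [P2→S gives 7>5; P3→Z gives 8>6]
(C,Q,Y): not NE [P2→R gives 9>0; P3→Z gives 8>3]
(C,Q,Z): not NE [P1→A gives 9>7]
(C,R,X): not NE [P1→A gives 8>2; P2→S gives 7>5]
(C,R,Y): not NE [P3→X gives 9>1]
(C,R,Z): not NE [P1→A gives 8>1; P2→Q gives 9>5; P3→X gives 9>6]
(C,S,X): not NE [P3→Y gives 8>7]
(C,S,Y): not NE [P2→R gives 9>3]
(C,S,Z): not NE [P2→Q gives 9>7; P3→Y gives 8>4]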